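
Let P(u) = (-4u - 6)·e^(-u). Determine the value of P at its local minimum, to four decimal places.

-6.5949

Differentiating with the product rule gives P'(u) = (4u + 2)·e^(-u). Since e^(-u) > 0, the only critical point is u = -1/2.
P''(-1/2) has the same sign as 4 > 0, so this is a local minimum.
P(-1/2) = (-4)·e^(1/2) ≈ -6.5949.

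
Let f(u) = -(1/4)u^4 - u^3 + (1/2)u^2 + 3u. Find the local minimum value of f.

-7/4

Critical points: f'(u) = -u^3 - 3u^2 + u + 3 vanishes at u = -3, -1, 1.
Since f''(u) = -3u^2 - 6u + 1, we get f''(-3) = -8 < 0 ⇒ local maximum; f''(-1) = 4 > 0 ⇒ local minimum; f''(1) = -8 < 0 ⇒ local maximum.
So the local minimum value is f(-1) = -7/4.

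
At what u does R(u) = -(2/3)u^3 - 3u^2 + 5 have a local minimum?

-3

R'(u) = -2u^2 - 6u. Setting R'(u) = 0 gives u ∈ {-3, 0}.
Second-derivative test with R''(u) = -4u - 6: R''(-3) = 6 > 0 ⇒ local minimum; R''(0) = -6 < 0 ⇒ local maximum.
Thus R has its local minimum at u = -3, with value -4.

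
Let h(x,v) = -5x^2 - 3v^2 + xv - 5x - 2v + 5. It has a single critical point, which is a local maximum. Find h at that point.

400/59

∂h/∂x = -10x + v - 5 = 0 and ∂h/∂v = x - 6v - 2 = 0, so (x, v) = (-32/59, -25/59).
The Hessian has h_{xx} = -10, h_{vv} = -6, h_{xv} = 1, giving D = 59 > 0 with h_{xx} < 0, so the point is a local maximum.
h(-32/59, -25/59) = 400/59.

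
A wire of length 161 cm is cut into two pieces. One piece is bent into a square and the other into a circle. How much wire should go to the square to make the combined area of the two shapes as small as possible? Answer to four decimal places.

90.1760

Let x be the length used for the square. Square side x/4; circle radius (161−x)/(2π).
A(x) = (x/4)² + π·((161−x)/(2π))² = x²/16 + (161−x)²/(4π) for 0 ≤ x ≤ 161. A'(x) = x/8 − (161−x)/(2π) = 0 gives x = 4·161/(π+4) ≈ 90.1760.
A'' = 1/8 + 1/(2π) > 0, so this gives the minimum combined area; x ≈ 90.1760 cm to the square.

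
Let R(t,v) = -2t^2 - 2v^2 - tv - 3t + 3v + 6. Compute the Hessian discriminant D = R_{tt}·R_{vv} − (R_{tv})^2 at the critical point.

15

∂R/∂t = -4t - v - 3 = 0 and ∂R/∂v = -t - 4v + 3 = 0, so (t, v) = (-1, 1).
The Hessian has R_{tt} = -4, R_{vv} = -4, R_{tv} = -1, giving D = 15 > 0 with R_{tt} < 0, so the point is a local maximum.
D = (-4)·(-4) − (-1)^2 = 15.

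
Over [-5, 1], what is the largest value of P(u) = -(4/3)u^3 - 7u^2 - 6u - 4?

53/3

Differentiating, P'(u) = -4u^2 - 14u - 6; which vanishes at u = -3 and u = -1/2.
Candidates: P(-5) = 53/3,  P(-3) = -13,  P(-1/2) = -31/12,  P(1) = -55/3.
The maximum over the interval is 53/3, attained at u = -5.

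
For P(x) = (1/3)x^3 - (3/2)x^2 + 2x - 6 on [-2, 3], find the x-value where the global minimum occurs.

-2

Differentiating, P'(x) = x^2 - 3x + 2; which vanishes at x = 1 and x = 2.
Compare values at every candidate in [-2, 3]: P(-2) = -56/3,  P(1) = -31/6,  P(2) = -16/3,  P(3) = -9/2.
The minimum over the interval is -56/3, attained at x = -2.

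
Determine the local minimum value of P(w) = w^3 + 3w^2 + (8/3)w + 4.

88/27

Critical points: P'(w) = 3w^2 + 6w + 8/3 vanishes at w = -4/3, -2/3.
P''(w) = 6w + 6. P''(-4/3) = -2 < 0 ⇒ local maximum; P''(-2/3) = 2 > 0 ⇒ local minimum.
So the local minimum value is P(-2/3) = 88/27.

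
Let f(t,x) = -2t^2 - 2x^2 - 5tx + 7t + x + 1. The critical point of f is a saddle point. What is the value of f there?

∂f/∂t = -4t - 5x + 7 = 0 and ∂f/∂x = -5t - 4x + 1 = 0, so (t, x) = (-23/9, 31/9).
The Hessian has f_{tt} = -4, f_{xx} = -4, f_{tx} = -5, giving D = -9 < 0, so the point is a saddle point.
f(-23/9, 31/9) = -56/9.

-56/9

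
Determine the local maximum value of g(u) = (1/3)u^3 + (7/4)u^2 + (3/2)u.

9/4

g'(u) = u^2 + (7/2)u + 3/2 = 0 at u = -3, -1/2.
Since g''(u) = 2u + 7/2, we get g''(-3) = -5/2 < 0 ⇒ local maximum; g''(-1/2) = 5/2 > 0 ⇒ local minimum.
So the local maximum value is g(-3) = 9/4.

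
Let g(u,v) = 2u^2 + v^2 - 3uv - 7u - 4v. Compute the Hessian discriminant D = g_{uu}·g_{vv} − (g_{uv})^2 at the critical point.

∂g/∂u = 4u - 3v - 7 = 0 and ∂g/∂v = -3u + 2v - 4 = 0, so (u, v) = (-26, -37).
The Hessian has g_{uu} = 4, g_{vv} = 2, g_{uv} = -3, giving D = -1 < 0, so the point is a saddle point.
D = (4)·(2) − (-3)^2 = -1.

-1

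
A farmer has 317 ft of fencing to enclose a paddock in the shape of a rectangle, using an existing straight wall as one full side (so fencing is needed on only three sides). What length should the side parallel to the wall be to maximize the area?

317/2

Let the sides perpendicular to the wall have length x and the parallel side y, so 2x + y = 317 and the area is A = xy = x(317 − 2x).
A'(x) = 317 − 4x = 0 gives x = 317/4, and A''(x) = −4 < 0 confirms a maximum.
Then y = 317 − 2·317/4 = 317/2 and A = 100489/8.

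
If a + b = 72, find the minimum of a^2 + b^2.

2592

With a + b = 72, a^2 + b^2 = a^2 + (72 − a)^2.
The derivative 2a − 2(72 − a) = 4a − 144 vanishes at a = 36; second derivative 4 > 0, a minimum.
The minimum is 2·(36)^2 = 2592.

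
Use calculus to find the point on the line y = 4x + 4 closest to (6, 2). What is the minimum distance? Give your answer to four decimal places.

6.3059

Minimize D(x)^2 = (x - 6)^2 + (4x + 2)^2.
d/dx[D^2] = 2(x - 6) + 2·4·(4x + 2) = 0 ⇒ x = -2/17.
Then y = 60/17 and the distance is √(676/17) ≈ 6.3059.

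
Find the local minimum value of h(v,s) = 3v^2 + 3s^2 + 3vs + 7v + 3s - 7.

-100/9

∂h/∂v = 6v + 3s + 7 = 0 and ∂h/∂s = 3v + 6s + 3 = 0, so (v, s) = (-11/9, 1/9).
The Hessian has h_{vv} = 6, h_{ss} = 6, h_{vs} = 3, giving D = 27 > 0 with h_{vv} > 0, so the point is a local minimum.
h(-11/9, 1/9) = -100/9.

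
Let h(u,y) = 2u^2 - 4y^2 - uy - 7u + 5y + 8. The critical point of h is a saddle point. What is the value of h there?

83/33

∂h/∂u = 4u - y - 7 = 0 and ∂h/∂y = -u - 8y + 5 = 0, so (u, y) = (61/33, 13/33).
The Hessian has h_{uu} = 4, h_{yy} = -8, h_{uy} = -1, giving D = -33 < 0, so the point is a saddle point.
h(61/33, 13/33) = 83/33.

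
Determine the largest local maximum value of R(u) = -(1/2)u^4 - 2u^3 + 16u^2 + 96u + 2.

386

Critical points: R'(u) = -2u^3 - 6u^2 + 32u + 96 vanishes at u = -4, -3, 4.
R''(u) = -6u^2 - 12u + 32. R''(-4) = -16 < 0 ⇒ local maximum; R''(-3) = 14 > 0 ⇒ local minimum; R''(4) = -112 < 0 ⇒ local maximum.
So the largest local maximum value is R(4) = 386.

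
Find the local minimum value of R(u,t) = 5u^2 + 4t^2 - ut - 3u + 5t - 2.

-304/79

∂R/∂u = 10u - t - 3 = 0 and ∂R/∂t = -u + 8t + 5 = 0, so (u, t) = (19/79, -47/79).
The Hessian has R_{uu} = 10, R_{tt} = 8, R_{ut} = -1, giving D = 79 > 0 with R_{uu} > 0, so the point is a local minimum.
R(19/79, -47/79) = -304/79.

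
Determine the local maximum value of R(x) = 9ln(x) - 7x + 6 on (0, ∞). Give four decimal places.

R'(x) = 9/x − 7 = 0 gives x = 9/7.
R''(x) = -9/x², which is negative for x > 0, so this is a local maximum.
R(9/7) = 9·ln(9/7) - 9 + 6 ≈ -0.7382.

-0.7382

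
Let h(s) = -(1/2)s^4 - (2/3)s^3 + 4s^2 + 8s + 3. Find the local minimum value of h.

Critical points: h'(s) = -2s^3 - 2s^2 + 8s + 8 vanishes at s = -2, -1, 2.
Second-derivative test with h''(s) = -6s^2 - 4s + 8: h''(-2) = -8 < 0 ⇒ local maximum; h''(-1) = 6 > 0 ⇒ local minimum; h''(2) = -24 < 0 ⇒ local maximum.
Thus h has its local minimum at s = -1, with value -5/6.

-5/6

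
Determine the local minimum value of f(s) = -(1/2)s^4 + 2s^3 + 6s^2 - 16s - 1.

-19/2

f'(s) = -2s^3 + 6s^2 + 12s - 16. Setting f'(s) = 0 gives s ∈ {-2, 1, 4}.
f''(s) = -6s^2 + 12s + 12. f''(-2) = -36 < 0 ⇒ local maximum; f''(1) = 18 > 0 ⇒ local minimum; f''(4) = -36 < 0 ⇒ local maximum.
The local minimum is f(1) = -19/2.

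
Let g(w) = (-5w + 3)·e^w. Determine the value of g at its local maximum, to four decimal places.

Differentiating with the product rule gives g'(w) = (-5w - 2)·e^w. Since e^w > 0, the only critical point is w = -2/5.
g''(-2/5) has the same sign as -5 < 0, so this is a local maximum.
g(-2/5) = (5)·e^(-2/5) ≈ 3.3516.

3.3516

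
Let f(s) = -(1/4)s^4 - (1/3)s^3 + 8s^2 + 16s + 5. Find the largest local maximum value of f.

f'(s) = -s^3 - s^2 + 16s + 16. Setting f'(s) = 0 gives s ∈ {-4, -1, 4}.
Since f''(s) = -3s^2 - 2s + 16, we get f''(-4) = -24 < 0 ⇒ local maximum; f''(-1) = 15 > 0 ⇒ local minimum; f''(4) = -40 < 0 ⇒ local maximum.
Thus f has its largest local maximum at s = 4, with value 335/3.

335/3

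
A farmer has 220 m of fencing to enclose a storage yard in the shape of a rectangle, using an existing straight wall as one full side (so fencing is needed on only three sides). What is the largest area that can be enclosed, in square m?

6050

Let the sides perpendicular to the wall have length x and the parallel side y, so 2x + y = 220 and the area is A = xy = x(220 − 2x).
A'(x) = 220 − 4x = 0 gives x = 55, and A''(x) = −4 < 0 confirms a maximum.
Then y = 220 − 2·55 = 110 and A = 6050.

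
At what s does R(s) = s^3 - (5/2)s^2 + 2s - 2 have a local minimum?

R'(s) = 3s^2 - 5s + 2. Setting R'(s) = 0 gives s ∈ {2/3, 1}.
R''(s) = 6s - 5. R''(2/3) = -1 < 0 ⇒ local maximum; R''(1) = 1 > 0 ⇒ local minimum.
So the local minimum value is R(1) = -3/2.

1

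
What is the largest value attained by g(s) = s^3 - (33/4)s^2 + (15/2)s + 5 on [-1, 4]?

g'(s) = 3s^2 - (33/2)s + 15/2, whose only zero in [-1, 4] is s = 1/2.
Evaluating at the critical points and endpoints: g(-1) = -47/4; g(1/2) = 109/16; g(4) = -33.
So the maximum is g(1/2) = 109/16.

109/16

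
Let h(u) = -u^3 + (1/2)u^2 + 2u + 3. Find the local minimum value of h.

h'(u) = -3u^2 + u + 2. Setting h'(u) = 0 gives u ∈ {-2/3, 1}.
Since h''(u) = -6u + 1, we get h''(-2/3) = 5 > 0 ⇒ local minimum; h''(1) = -5 < 0 ⇒ local maximum.
So the local minimum value is h(-2/3) = 59/27.

59/27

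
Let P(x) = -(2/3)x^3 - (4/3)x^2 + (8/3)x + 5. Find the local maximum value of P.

P'(x) = -2x^2 - (8/3)x + 8/3. Setting P'(x) = 0 gives x ∈ {-2, 2/3}.
Second-derivative test with P''(x) = -4x - 8/3: P''(-2) = 16/3 > 0 ⇒ local minimum; P''(2/3) = -16/3 < 0 ⇒ local maximum.
Thus P has its local maximum at x = 2/3, with value 485/81.

485/81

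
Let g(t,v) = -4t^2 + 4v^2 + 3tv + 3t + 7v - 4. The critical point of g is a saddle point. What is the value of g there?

-515/73

∂g/∂t = -8t + 3v + 3 = 0 and ∂g/∂v = 3t + 8v + 7 = 0, so (t, v) = (3/73, -65/73).
The Hessian has g_{tt} = -8, g_{vv} = 8, g_{tv} = 3, giving D = -73 < 0, so the point is a saddle point.
g(3/73, -65/73) = -515/73.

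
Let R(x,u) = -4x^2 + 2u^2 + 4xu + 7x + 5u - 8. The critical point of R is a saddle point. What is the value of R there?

∂R/∂x = -8x + 4u + 7 = 0 and ∂R/∂u = 4x + 4u + 5 = 0, so (x, u) = (1/6, -17/12).
The Hessian has R_{xx} = -8, R_{uu} = 4, R_{xu} = 4, giving D = -48 < 0, so the point is a saddle point.
R(1/6, -17/12) = -263/24.

-263/24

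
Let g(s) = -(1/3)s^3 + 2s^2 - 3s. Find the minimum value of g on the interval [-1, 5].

The derivative is -s^2 + 4s - 3, which vanishes at s = 1 and s = 3.
Evaluating at the critical points and endpoints: g(-1) = 16/3, g(1) = -4/3, g(3) = 0, g(5) = -20/3.
The minimum over the interval is -20/3, attained at s = 5.

-20/3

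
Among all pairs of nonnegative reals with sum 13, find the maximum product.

169/4

With x + y = 13, the product is P(x) = x(13 − x).
P'(x) = 13 − 2x = 0 gives x = 13/2; P'' = −2 < 0, so this is the maximum.
P = 13/2·13/2 = 169/4.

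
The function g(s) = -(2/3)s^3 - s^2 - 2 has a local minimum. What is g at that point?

-7/3

g'(s) = -2s^2 - 2s. Setting g'(s) = 0 gives s ∈ {-1, 0}.
Second-derivative test with g''(s) = -4s - 2: g''(-1) = 2 > 0 ⇒ local minimum; g''(0) = -2 < 0 ⇒ local maximum.
So the local minimum value is g(-1) = -7/3.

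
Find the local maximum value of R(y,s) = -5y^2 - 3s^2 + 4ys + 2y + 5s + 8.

∂R/∂y = -10y + 4s + 2 = 0 and ∂R/∂s = 4y - 6s + 5 = 0, so (y, s) = (8/11, 29/22).
The Hessian has R_{yy} = -10, R_{ss} = -6, R_{ys} = 4, giving D = 44 > 0 with R_{yy} < 0, so the point is a local maximum.
R(8/11, 29/22) = 529/44.

529/44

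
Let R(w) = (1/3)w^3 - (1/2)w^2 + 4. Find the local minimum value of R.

R'(w) = w^2 - w = 0 at w = 0, 1.
Second-derivative test with R''(w) = 2w - 1: R''(0) = -1 < 0 ⇒ local maximum; R''(1) = 1 > 0 ⇒ local minimum.
Thus R has its local minimum at w = 1, with value 23/6.

23/6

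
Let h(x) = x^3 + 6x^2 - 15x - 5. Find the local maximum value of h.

Critical points: h'(x) = 3x^2 + 12x - 15 vanishes at x = -5, 1.
Since h''(x) = 6x + 12, we get h''(-5) = -18 < 0 ⇒ local maximum; h''(1) = 18 > 0 ⇒ local minimum.
Thus h has its local maximum at x = -5, with value 95.

95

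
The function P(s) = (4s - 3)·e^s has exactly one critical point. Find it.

P'(s) = 4·e^s + (4s - 3)·1·e^s = (4s + 1)·e^s. Since e^s > 0, the only critical point is s = -1/4.
P''(-1/4) has the same sign as 4 > 0, so this is a local minimum.
P(-1/4) = (-4)·e^(-1/4) ≈ -3.1152.

-1/4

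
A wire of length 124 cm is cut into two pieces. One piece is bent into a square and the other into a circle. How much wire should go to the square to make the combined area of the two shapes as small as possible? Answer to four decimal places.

Let x be the length used for the square. Square side x/4; circle radius (124−x)/(2π).
A(x) = (x/4)² + π·((124−x)/(2π))² = x²/16 + (124−x)²/(4π) for 0 ≤ x ≤ 124. A'(x) = x/8 − (124−x)/(2π) = 0 gives x = 4·124/(π+4) ≈ 69.4523.
A'' = 1/8 + 1/(2π) > 0, so this gives the minimum combined area; x ≈ 69.4523 cm to the square.

69.4523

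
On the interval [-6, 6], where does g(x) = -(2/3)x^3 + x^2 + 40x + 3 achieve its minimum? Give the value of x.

Differentiating, g'(x) = -2x^2 + 2x + 40; which vanishes at x = -4 and x = 5.
Compare values at every candidate in [-6, 6]: g(-6) = -57; g(-4) = -295/3; g(5) = 434/3; g(6) = 135.
So the minimum is g(-4) = -295/3.

-4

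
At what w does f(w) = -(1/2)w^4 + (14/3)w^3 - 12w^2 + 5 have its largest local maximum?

f'(w) = -2w^3 + 14w^2 - 24w = 0 at w = 0, 3, 4.
Since f''(w) = -6w^2 + 28w - 24, we get f''(0) = -24 < 0 ⇒ local maximum; f''(3) = 6 > 0 ⇒ local minimum; f''(4) = -8 < 0 ⇒ local maximum.
Thus f has its largest local maximum at w = 0, with value 5.

0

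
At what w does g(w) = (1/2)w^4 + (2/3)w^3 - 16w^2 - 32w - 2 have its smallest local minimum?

4

g'(w) = 2w^3 + 2w^2 - 32w - 32 = 0 at w = -4, -1, 4.
Second-derivative test with g''(w) = 6w^2 + 4w - 32: g''(-4) = 48 > 0 ⇒ local minimum; g''(-1) = -30 < 0 ⇒ local maximum; g''(4) = 80 > 0 ⇒ local minimum.
Thus g has its smallest local minimum at w = 4, with value -646/3.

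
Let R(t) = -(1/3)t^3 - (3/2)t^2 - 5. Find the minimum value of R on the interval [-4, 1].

-19/2

The derivative is -t^2 - 3t, which vanishes at t = -3 and t = 0.
Candidates: R(-4) = -23/3, R(-3) = -19/2, R(0) = -5, R(1) = -41/6.
Hence the absolute minimum is -19/2 at t = -3.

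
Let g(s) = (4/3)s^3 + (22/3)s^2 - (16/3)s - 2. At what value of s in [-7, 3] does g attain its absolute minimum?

-7

The derivative is 4s^2 + (44/3)s - 16/3, which vanishes at s = -4 and s = 1/3.
Compare values at every candidate in [-7, 3]: g(-7) = -188/3,  g(-4) = 154/3,  g(1/3) = -236/81,  g(3) = 84.
So the minimum is g(-7) = -188/3.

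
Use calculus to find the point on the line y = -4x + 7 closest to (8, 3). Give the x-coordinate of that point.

Minimize D(x)^2 = (x - 8)^2 + (-4x + 4)^2.
d/dx[D^2] = 2(x - 8) + 2·(-4)·(-4x + 4) = 0 ⇒ x = 24/17.
Then y = 23/17 and the distance is √(784/17) ≈ 6.7910.

24/17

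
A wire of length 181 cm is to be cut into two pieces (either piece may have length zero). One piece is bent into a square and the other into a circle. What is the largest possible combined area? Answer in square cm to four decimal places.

Let x be the length used for the square. Square side x/4; circle radius (181−x)/(2π).
A(x) = (x/4)² + π·((181−x)/(2π))² = x²/16 + (181−x)²/(4π) for 0 ≤ x ≤ 181. A'(x) = x/8 − (181−x)/(2π) = 0 gives x = 4·181/(π+4) ≈ 101.3779.
A'' > 0, so the interior critical point is a minimum; the maximum is at an endpoint. A(0) = 2607.0375 and A(181) = 2047.5625, so the largest area is 2607.0375.

2607.0375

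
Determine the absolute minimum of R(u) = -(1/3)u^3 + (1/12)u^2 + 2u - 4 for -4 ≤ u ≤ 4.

-16

Differentiating, R'(u) = -u^2 + (1/6)u + 2; which vanishes at u = -4/3 and u = 3/2.
Compare values at every candidate in [-4, 4]: R(-4) = 32/3; R(-4/3) = -464/81; R(3/2) = -31/16; R(4) = -16.
So the minimum is R(4) = -16.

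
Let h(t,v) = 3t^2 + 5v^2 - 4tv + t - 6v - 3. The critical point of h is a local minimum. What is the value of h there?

-221/44

∂h/∂t = 6t - 4v + 1 = 0 and ∂h/∂v = -4t + 10v - 6 = 0, so (t, v) = (7/22, 8/11).
The Hessian has h_{tt} = 6, h_{vv} = 10, h_{tv} = -4, giving D = 44 > 0 with h_{tt} > 0, so the point is a local minimum.
h(7/22, 8/11) = -221/44.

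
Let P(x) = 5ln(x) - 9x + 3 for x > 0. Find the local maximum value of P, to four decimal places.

P'(x) = 5/x − 9 = 0 gives x = 5/9.
P''(x) = -5/x², which is negative for x > 0, so this is a local maximum.
P(5/9) = 5·ln(5/9) - 5 + 3 ≈ -4.9389.

-4.9389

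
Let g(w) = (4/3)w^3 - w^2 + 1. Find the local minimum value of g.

11/12

Critical points: g'(w) = 4w^2 - 2w vanishes at w = 0, 1/2.
g''(w) = 8w - 2. g''(0) = -2 < 0 ⇒ local maximum; g''(1/2) = 2 > 0 ⇒ local minimum.
So the local minimum value is g(1/2) = 11/12.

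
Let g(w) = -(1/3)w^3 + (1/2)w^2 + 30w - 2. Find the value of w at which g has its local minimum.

g'(w) = -w^2 + w + 30. Setting g'(w) = 0 gives w ∈ {-5, 6}.
Second-derivative test with g''(w) = -2w + 1: g''(-5) = 11 > 0 ⇒ local minimum; g''(6) = -11 < 0 ⇒ local maximum.
The local minimum is g(-5) = -587/6.

-5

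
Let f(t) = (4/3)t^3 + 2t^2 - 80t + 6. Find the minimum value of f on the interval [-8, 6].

-590/3

The derivative is 4t^2 + 4t - 80, which vanishes at t = -5 and t = 4.
Candidates: f(-8) = 274/3; f(-5) = 868/3; f(4) = -590/3; f(6) = -114.
Hence the absolute minimum is -590/3 at t = 4.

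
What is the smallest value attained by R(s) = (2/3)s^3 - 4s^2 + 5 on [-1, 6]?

Differentiating, R'(s) = 2s^2 - 8s; which vanishes at s = 0 and s = 4.
Candidates: R(-1) = 1/3, R(0) = 5, R(4) = -49/3, R(6) = 5.
The minimum over the interval is -49/3, attained at s = 4.

-49/3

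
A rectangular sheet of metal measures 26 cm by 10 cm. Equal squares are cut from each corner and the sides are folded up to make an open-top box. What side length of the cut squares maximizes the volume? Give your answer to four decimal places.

2.2141

With cut size x, the volume is V(x) = x(26 − 2x)(10 − 2x) for 0 < x < 5.
V'(x) = 12x^2 − 144x + 260. Setting V'(x) = 0 gives x ≈ 2.2141 (the root in (0, 5)).
V''(x) = 24x − 144 is negative there, so this is the maximum; V ≈ 266.1210.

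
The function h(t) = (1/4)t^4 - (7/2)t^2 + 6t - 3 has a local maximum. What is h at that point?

-1/4

Critical points: h'(t) = t^3 - 7t + 6 vanishes at t = -3, 1, 2.
h''(t) = 3t^2 - 7. h''(-3) = 20 > 0 ⇒ local minimum; h''(1) = -4 < 0 ⇒ local maximum; h''(2) = 5 > 0 ⇒ local minimum.
So the local maximum value is h(1) = -1/4.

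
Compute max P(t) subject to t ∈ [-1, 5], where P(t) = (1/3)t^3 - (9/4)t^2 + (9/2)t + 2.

119/12

P'(t) = t^2 - (9/2)t + 9/2, which vanishes at t = 3/2 and t = 3.
Evaluating at the critical points and endpoints: P(-1) = -61/12, P(3/2) = 77/16, P(3) = 17/4, P(5) = 119/12.
So the maximum is P(5) = 119/12.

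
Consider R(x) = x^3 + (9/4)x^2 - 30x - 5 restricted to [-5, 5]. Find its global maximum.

R'(x) = 3x^2 + (9/2)x - 30, which vanishes at x = -4 and x = 5/2.
Evaluating at the critical points and endpoints: R(-5) = 305/4,  R(-4) = 87,  R(5/2) = -805/16,  R(5) = 105/4.
Hence the absolute maximum is 87 at x = -4.

87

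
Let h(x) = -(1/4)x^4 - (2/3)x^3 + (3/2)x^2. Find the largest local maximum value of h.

Critical points: h'(x) = -x^3 - 2x^2 + 3x vanishes at x = -3, 0, 1.
Second-derivative test with h''(x) = -3x^2 - 4x + 3: h''(-3) = -12 < 0 ⇒ local maximum; h''(0) = 3 > 0 ⇒ local minimum; h''(1) = -4 < 0 ⇒ local maximum.
So the largest local maximum value is h(-3) = 45/4.

45/4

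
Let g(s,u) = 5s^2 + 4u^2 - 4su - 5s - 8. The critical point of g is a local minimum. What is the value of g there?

∂g/∂s = 10s - 4u - 5 = 0 and ∂g/∂u = -4s + 8u = 0, so (s, u) = (5/8, 5/16).
The Hessian has g_{ss} = 10, g_{uu} = 8, g_{su} = -4, giving D = 64 > 0 with g_{ss} > 0, so the point is a local minimum.
g(5/8, 5/16) = -153/16.

-153/16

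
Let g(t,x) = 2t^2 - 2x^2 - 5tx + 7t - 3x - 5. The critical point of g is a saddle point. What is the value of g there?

∂g/∂t = 4t - 5x + 7 = 0 and ∂g/∂x = -5t - 4x - 3 = 0, so (t, x) = (-43/41, 23/41).
The Hessian has g_{tt} = 4, g_{xx} = -4, g_{tx} = -5, giving D = -41 < 0, so the point is a saddle point.
g(-43/41, 23/41) = -390/41.

-390/41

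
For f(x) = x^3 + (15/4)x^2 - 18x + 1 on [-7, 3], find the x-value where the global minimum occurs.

The derivative is 3x^2 + (15/2)x - 18, which vanishes at x = -4 and x = 3/2.
Candidates: f(-7) = -129/4; f(-4) = 69; f(3/2) = -227/16; f(3) = 31/4.
The minimum over the interval is -129/4, attained at x = -7.

-7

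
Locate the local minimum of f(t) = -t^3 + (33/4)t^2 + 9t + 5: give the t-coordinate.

f'(t) = -3t^2 + (33/2)t + 9 = 0 at t = -1/2, 6.
Second-derivative test with f''(t) = -6t + 33/2: f''(-1/2) = 39/2 > 0 ⇒ local minimum; f''(6) = -39/2 < 0 ⇒ local maximum.
The local minimum is f(-1/2) = 43/16.

-1/2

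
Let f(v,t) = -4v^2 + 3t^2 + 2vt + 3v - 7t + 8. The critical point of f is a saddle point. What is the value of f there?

289/52

∂f/∂v = -8v + 2t + 3 = 0 and ∂f/∂t = 2v + 6t - 7 = 0, so (v, t) = (8/13, 25/26).
The Hessian has f_{vv} = -8, f_{tt} = 6, f_{vt} = 2, giving D = -52 < 0, so the point is a saddle point.
f(8/13, 25/26) = 289/52.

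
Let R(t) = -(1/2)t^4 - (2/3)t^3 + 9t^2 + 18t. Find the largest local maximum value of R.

R'(t) = -2t^3 - 2t^2 + 18t + 18. Setting R'(t) = 0 gives t ∈ {-3, -1, 3}.
Since R''(t) = -6t^2 - 4t + 18, we get R''(-3) = -24 < 0 ⇒ local maximum; R''(-1) = 16 > 0 ⇒ local minimum; R''(3) = -48 < 0 ⇒ local maximum.
Thus R has its largest local maximum at t = 3, with value 153/2.

153/2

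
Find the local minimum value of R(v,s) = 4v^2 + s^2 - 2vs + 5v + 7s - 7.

∂R/∂v = 8v - 2s + 5 = 0 and ∂R/∂s = -2v + 2s + 7 = 0, so (v, s) = (-2, -11/2).
The Hessian has R_{vv} = 8, R_{ss} = 2, R_{vs} = -2, giving D = 12 > 0 with R_{vv} > 0, so the point is a local minimum.
R(-2, -11/2) = -125/4.

-125/4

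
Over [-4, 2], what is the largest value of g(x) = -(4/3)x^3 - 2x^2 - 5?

g'(x) = -4x^2 - 4x, which vanishes at x = -1 and x = 0.
Evaluating at the critical points and endpoints: g(-4) = 145/3,  g(-1) = -17/3,  g(0) = -5,  g(2) = -71/3.
The maximum over the interval is 145/3, attained at x = -4.

145/3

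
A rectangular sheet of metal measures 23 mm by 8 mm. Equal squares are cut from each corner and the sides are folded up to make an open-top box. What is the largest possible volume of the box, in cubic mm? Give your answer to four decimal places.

153.6486

With cut size x, the volume is V(x) = x(23 − 2x)(8 − 2x) for 0 < x < 4.
V'(x) = 12x^2 − 124x + 184. Setting V'(x) = 0 gives x ≈ 1.7960 (the root in (0, 4)).
V''(x) = 24x − 124 is negative there, so this is the maximum; V ≈ 153.6486.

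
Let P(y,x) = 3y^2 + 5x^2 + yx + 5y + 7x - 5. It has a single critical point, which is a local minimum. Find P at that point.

-532/59

∂P/∂y = 6y + x + 5 = 0 and ∂P/∂x = y + 10x + 7 = 0, so (y, x) = (-43/59, -37/59).
The Hessian has P_{yy} = 6, P_{xx} = 10, P_{yx} = 1, giving D = 59 > 0 with P_{yy} > 0, so the point is a local minimum.
P(-43/59, -37/59) = -532/59.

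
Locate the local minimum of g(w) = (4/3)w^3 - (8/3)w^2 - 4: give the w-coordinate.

g'(w) = 4w^2 - (16/3)w = 0 at w = 0, 4/3.
g''(w) = 8w - 16/3. g''(0) = -16/3 < 0 ⇒ local maximum; g''(4/3) = 16/3 > 0 ⇒ local minimum.
So the local minimum value is g(4/3) = -452/81.

4/3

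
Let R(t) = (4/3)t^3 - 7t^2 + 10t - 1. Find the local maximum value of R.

Critical points: R'(t) = 4t^2 - 14t + 10 vanishes at t = 1, 5/2.
Since R''(t) = 8t - 14, we get R''(1) = -6 < 0 ⇒ local maximum; R''(5/2) = 6 > 0 ⇒ local minimum.
So the local maximum value is R(1) = 10/3.

10/3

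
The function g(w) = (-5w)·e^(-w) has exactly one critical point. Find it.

1

g'(w) = (-5)·e^(-w) + (-5w)·(-1)·e^(-w) = (5w - 5)·e^(-w). Since e^(-w) > 0, the only critical point is w = 1.
g''(1) has the same sign as 5 > 0, so this is a local minimum.
g(1) = (-5)·e^(-1) ≈ -1.8394.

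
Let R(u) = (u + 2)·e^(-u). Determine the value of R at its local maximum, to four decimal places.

Differentiating with the product rule gives R'(u) = (-u - 1)·e^(-u). Since e^(-u) > 0, the only critical point is u = -1.
R''(-1) has the same sign as -1 < 0, so this is a local maximum.
R(-1) = (1)·e^(1) ≈ 2.7183.

2.7183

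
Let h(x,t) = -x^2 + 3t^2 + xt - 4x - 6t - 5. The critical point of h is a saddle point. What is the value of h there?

∂h/∂x = -2x + t - 4 = 0 and ∂h/∂t = x + 6t - 6 = 0, so (x, t) = (-18/13, 16/13).
The Hessian has h_{xx} = -2, h_{tt} = 6, h_{xt} = 1, giving D = -13 < 0, so the point is a saddle point.
h(-18/13, 16/13) = -77/13.

-77/13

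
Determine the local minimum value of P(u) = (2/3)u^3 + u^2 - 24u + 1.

P'(u) = 2u^2 + 2u - 24 = 0 at u = -4, 3.
P''(u) = 4u + 2. P''(-4) = -14 < 0 ⇒ local maximum; P''(3) = 14 > 0 ⇒ local minimum.
Thus P has its local minimum at u = 3, with value -44.

-44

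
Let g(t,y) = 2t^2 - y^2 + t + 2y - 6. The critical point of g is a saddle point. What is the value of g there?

∂g/∂t = 4t + 1 = 0 and ∂g/∂y = -2y + 2 = 0, so (t, y) = (-1/4, 1).
The Hessian has g_{tt} = 4, g_{yy} = -2, g_{ty} = 0, giving D = -8 < 0, so the point is a saddle point.
g(-1/4, 1) = -41/8.

-41/8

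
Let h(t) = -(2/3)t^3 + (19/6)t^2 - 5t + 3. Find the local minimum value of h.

3/8

Critical points: h'(t) = -2t^2 + (19/3)t - 5 vanishes at t = 3/2, 5/3.
Since h''(t) = -4t + 19/3, we get h''(3/2) = 1/3 > 0 ⇒ local minimum; h''(5/3) = -1/3 < 0 ⇒ local maximum.
So the local minimum value is h(3/2) = 3/8.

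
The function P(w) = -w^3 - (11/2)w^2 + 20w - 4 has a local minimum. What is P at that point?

P'(w) = -3w^2 - 11w + 20. Setting P'(w) = 0 gives w ∈ {-5, 4/3}.
Since P''(w) = -6w - 11, we get P''(-5) = 19 > 0 ⇒ local minimum; P''(4/3) = -19 < 0 ⇒ local maximum.
Thus P has its local minimum at w = -5, with value -233/2.

-233/2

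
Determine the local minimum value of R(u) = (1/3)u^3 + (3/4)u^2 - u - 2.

R'(u) = u^2 + (3/2)u - 1. Setting R'(u) = 0 gives u ∈ {-2, 1/2}.
R''(u) = 2u + 3/2. R''(-2) = -5/2 < 0 ⇒ local maximum; R''(1/2) = 5/2 > 0 ⇒ local minimum.
So the local minimum value is R(1/2) = -109/48.

-109/48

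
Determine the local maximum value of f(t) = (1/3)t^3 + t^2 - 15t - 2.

f'(t) = t^2 + 2t - 15 = 0 at t = -5, 3.
Second-derivative test with f''(t) = 2t + 2: f''(-5) = -8 < 0 ⇒ local maximum; f''(3) = 8 > 0 ⇒ local minimum.
The local maximum is f(-5) = 169/3.

169/3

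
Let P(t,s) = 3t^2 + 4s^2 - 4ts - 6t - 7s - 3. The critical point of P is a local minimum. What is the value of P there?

∂P/∂t = 6t - 4s - 6 = 0 and ∂P/∂s = -4t + 8s - 7 = 0, so (t, s) = (19/8, 33/16).
The Hessian has P_{tt} = 6, P_{ss} = 8, P_{ts} = -4, giving D = 32 > 0 with P_{tt} > 0, so the point is a local minimum.
P(19/8, 33/16) = -555/32.

-555/32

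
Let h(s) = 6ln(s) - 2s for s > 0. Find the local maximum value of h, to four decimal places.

h'(s) = 6/s − 2 = 0 gives s = 3.
h''(s) = -6/s², which is negative for s > 0, so this is a local maximum.
h(3) = 6·ln(3) - 6 ≈ 0.5917.

0.5917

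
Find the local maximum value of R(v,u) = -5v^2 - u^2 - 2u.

1

∂R/∂v = -10v = 0 and ∂R/∂u = -2u - 2 = 0, so (v, u) = (0, -1).
The Hessian has R_{vv} = -10, R_{uu} = -2, R_{vu} = 0, giving D = 20 > 0 with R_{vv} < 0, so the point is a local maximum.
R(0, -1) = 1.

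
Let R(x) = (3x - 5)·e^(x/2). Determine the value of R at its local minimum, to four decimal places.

-5.0789

R'(x) = 3·e^(x/2) + (3x - 5)·(1/2)·e^(x/2) = ((3/2)x + 1/2)·e^(x/2). Since e^(x/2) > 0, the only critical point is x = -1/3.
R''(-1/3) has the same sign as 3/2 > 0, so this is a local minimum.
R(-1/3) = (-6)·e^(-1/6) ≈ -5.0789.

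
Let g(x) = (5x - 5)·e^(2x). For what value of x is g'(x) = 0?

Differentiating with the product rule gives g'(x) = (10x - 5)·e^(2x). Since e^(2x) > 0, the only critical point is x = 1/2.
g''(1/2) has the same sign as 10 > 0, so this is a local minimum.
g(1/2) = (-5/2)·e^(1) ≈ -6.7957.

1/2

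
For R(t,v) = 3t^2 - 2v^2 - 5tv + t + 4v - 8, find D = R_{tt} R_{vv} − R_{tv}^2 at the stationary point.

∂R/∂t = 6t - 5v + 1 = 0 and ∂R/∂v = -5t - 4v + 4 = 0, so (t, v) = (16/49, 29/49).
The Hessian has R_{tt} = 6, R_{vv} = -4, R_{tv} = -5, giving D = -49 < 0, so the point is a saddle point.
D = (6)·(-4) − (-5)^2 = -49.

-49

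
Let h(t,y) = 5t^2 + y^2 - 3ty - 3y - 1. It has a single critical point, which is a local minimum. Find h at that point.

-56/11

∂h/∂t = 10t - 3y = 0 and ∂h/∂y = -3t + 2y - 3 = 0, so (t, y) = (9/11, 30/11).
The Hessian has h_{tt} = 10, h_{yy} = 2, h_{ty} = -3, giving D = 11 > 0 with h_{tt} > 0, so the point is a local minimum.
h(9/11, 30/11) = -56/11.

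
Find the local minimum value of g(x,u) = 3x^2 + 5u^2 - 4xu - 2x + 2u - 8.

∂g/∂x = 6x - 4u - 2 = 0 and ∂g/∂u = -4x + 10u + 2 = 0, so (x, u) = (3/11, -1/11).
The Hessian has g_{xx} = 6, g_{uu} = 10, g_{xu} = -4, giving D = 44 > 0 with g_{xx} > 0, so the point is a local minimum.
g(3/11, -1/11) = -92/11.

-92/11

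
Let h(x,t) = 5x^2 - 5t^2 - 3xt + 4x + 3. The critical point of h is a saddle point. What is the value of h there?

∂h/∂x = 10x - 3t + 4 = 0 and ∂h/∂t = -3x - 10t = 0, so (x, t) = (-40/109, 12/109).
The Hessian has h_{xx} = 10, h_{tt} = -10, h_{xt} = -3, giving D = -109 < 0, so the point is a saddle point.
h(-40/109, 12/109) = 247/109.

247/109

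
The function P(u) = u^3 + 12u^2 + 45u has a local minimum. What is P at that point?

-54

P'(u) = 3u^2 + 24u + 45. Setting P'(u) = 0 gives u ∈ {-5, -3}.
Since P''(u) = 6u + 24, we get P''(-5) = -6 < 0 ⇒ local maximum; P''(-3) = 6 > 0 ⇒ local minimum.
Thus P has its local minimum at u = -3, with value -54.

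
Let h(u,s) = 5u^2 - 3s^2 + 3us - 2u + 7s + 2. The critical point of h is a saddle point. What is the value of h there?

∂h/∂u = 10u + 3s - 2 = 0 and ∂h/∂s = 3u - 6s + 7 = 0, so (u, s) = (-3/23, 76/69).
The Hessian has h_{uu} = 10, h_{ss} = -6, h_{us} = 3, giving D = -69 < 0, so the point is a saddle point.
h(-3/23, 76/69) = 413/69.

413/69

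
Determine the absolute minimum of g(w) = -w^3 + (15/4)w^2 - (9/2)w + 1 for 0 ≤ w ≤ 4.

Differentiating, g'(w) = -3w^2 + (15/2)w - 9/2; which vanishes at w = 1 and w = 3/2.
Candidates: g(0) = 1; g(1) = -3/4; g(3/2) = -11/16; g(4) = -21.
So the minimum is g(4) = -21.

-21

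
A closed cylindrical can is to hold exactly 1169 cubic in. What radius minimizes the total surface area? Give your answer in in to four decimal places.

5.7088

With radius r and height h, πr²h = 1169 so h = 1169/(πr²), and S(r) = 2πr² + 2πrh = 2πr² + 2·1169/r.
S'(r) = 4πr − 2·1169/r² = 0 ⇒ r³ = 1169/(2π), so r ≈ 5.7088 and h = 2r ≈ 11.4176.
S''(r) = 4π + 4·1169/r³ > 0, so this is the minimum; S ≈ 614.3147.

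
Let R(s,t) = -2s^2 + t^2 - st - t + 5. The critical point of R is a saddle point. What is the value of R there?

∂R/∂s = -4s - t = 0 and ∂R/∂t = -s + 2t - 1 = 0, so (s, t) = (-1/9, 4/9).
The Hessian has R_{ss} = -4, R_{tt} = 2, R_{st} = -1, giving D = -9 < 0, so the point is a saddle point.
R(-1/9, 4/9) = 43/9.

43/9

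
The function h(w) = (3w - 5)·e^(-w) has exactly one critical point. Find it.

8/3

By the product rule, h'(w) = (-3w + 8)·e^(-w). Since e^(-w) > 0, the only critical point is w = 8/3.
h''(8/3) has the same sign as -3 < 0, so this is a local maximum.
h(8/3) = (3)·e^(-8/3) ≈ 0.2085.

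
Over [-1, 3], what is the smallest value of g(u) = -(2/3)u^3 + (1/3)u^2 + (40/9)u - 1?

-40/9

Differentiating, g'(u) = -2u^2 + (2/3)u + 40/9; whose only zero in [-1, 3] is u = 5/3.
Evaluating at the critical points and endpoints: g(-1) = -40/9, g(5/3) = 344/81, g(3) = -8/3.
Hence the absolute minimum is -40/9 at u = -1.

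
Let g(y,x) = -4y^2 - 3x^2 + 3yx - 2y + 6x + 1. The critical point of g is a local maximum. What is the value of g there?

53/13

∂g/∂y = -8y + 3x - 2 = 0 and ∂g/∂x = 3y - 6x + 6 = 0, so (y, x) = (2/13, 14/13).
The Hessian has g_{yy} = -8, g_{xx} = -6, g_{yx} = 3, giving D = 39 > 0 with g_{yy} < 0, so the point is a local maximum.
g(2/13, 14/13) = 53/13.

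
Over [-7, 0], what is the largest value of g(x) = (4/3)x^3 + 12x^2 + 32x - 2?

g'(x) = 4x^2 + 24x + 32, which vanishes at x = -4 and x = -2.
Compare values at every candidate in [-7, 0]: g(-7) = -286/3, g(-4) = -70/3, g(-2) = -86/3, g(0) = -2.
The maximum over the interval is -2, attained at x = 0.

-2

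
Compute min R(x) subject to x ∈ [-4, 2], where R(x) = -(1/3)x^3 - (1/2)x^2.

R'(x) = -x^2 - x, which vanishes at x = -1 and x = 0.
Compare values at every candidate in [-4, 2]: R(-4) = 40/3; R(-1) = -1/6; R(0) = 0; R(2) = -14/3.
The minimum over the interval is -14/3, attained at x = 2.

-14/3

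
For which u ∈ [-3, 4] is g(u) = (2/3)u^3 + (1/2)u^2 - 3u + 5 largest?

4

g'(u) = 2u^2 + u - 3, which vanishes at u = -3/2 and u = 1.
Evaluating at the critical points and endpoints: g(-3) = 1/2, g(-3/2) = 67/8, g(1) = 19/6, g(4) = 131/3.
The maximum over the interval is 131/3, attained at u = 4.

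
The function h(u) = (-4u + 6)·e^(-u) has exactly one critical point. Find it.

5/2

h'(u) = (-4)·e^(-u) + (-4u + 6)·(-1)·e^(-u) = (4u - 10)·e^(-u). Since e^(-u) > 0, the only critical point is u = 5/2.
h''(5/2) has the same sign as 4 > 0, so this is a local minimum.
h(5/2) = (-4)·e^(-5/2) ≈ -0.3283.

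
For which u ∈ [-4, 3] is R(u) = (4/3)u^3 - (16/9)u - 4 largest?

3

R'(u) = 4u^2 - 16/9, which vanishes at u = -2/3 and u = 2/3.
Evaluating at the critical points and endpoints: R(-4) = -740/9,  R(-2/3) = -260/81,  R(2/3) = -388/81,  R(3) = 80/3.
The maximum over the interval is 80/3, attained at u = 3.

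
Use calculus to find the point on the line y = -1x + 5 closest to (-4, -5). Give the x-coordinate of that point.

Minimize D(x)^2 = (x + 4)^2 + (-x + 10)^2.
d/dx[D^2] = 2(x + 4) + 2·(-1)·(-x + 10) = 0 ⇒ x = 3.
Then y = 2 and the distance is √(98) ≈ 9.8995.

3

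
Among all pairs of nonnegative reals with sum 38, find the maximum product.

361

With x + y = 38, the product is P(x) = x(38 − x).
P'(x) = 38 − 2x = 0 gives x = 19; P'' = −2 < 0, so this is the maximum.
P = 19·19 = 361.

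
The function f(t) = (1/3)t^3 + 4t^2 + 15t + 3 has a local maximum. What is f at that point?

f'(t) = t^2 + 8t + 15. Setting f'(t) = 0 gives t ∈ {-5, -3}.
Since f''(t) = 2t + 8, we get f''(-5) = -2 < 0 ⇒ local maximum; f''(-3) = 2 > 0 ⇒ local minimum.
So the local maximum value is f(-5) = -41/3.

-41/3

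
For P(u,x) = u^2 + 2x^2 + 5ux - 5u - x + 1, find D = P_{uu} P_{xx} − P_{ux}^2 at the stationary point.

∂P/∂u = 2u + 5x - 5 = 0 and ∂P/∂x = 5u + 4x - 1 = 0, so (u, x) = (-15/17, 23/17).
The Hessian has P_{uu} = 2, P_{xx} = 4, P_{ux} = 5, giving D = -17 < 0, so the point is a saddle point.
D = (2)·(4) − (5)^2 = -17.

-17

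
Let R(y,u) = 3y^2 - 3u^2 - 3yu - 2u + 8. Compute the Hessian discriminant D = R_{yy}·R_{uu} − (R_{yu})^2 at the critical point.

∂R/∂y = 6y - 3u = 0 and ∂R/∂u = -3y - 6u - 2 = 0, so (y, u) = (-2/15, -4/15).
The Hessian has R_{yy} = 6, R_{uu} = -6, R_{yu} = -3, giving D = -45 < 0, so the point is a saddle point.
D = (6)·(-6) − (-3)^2 = -45.

-45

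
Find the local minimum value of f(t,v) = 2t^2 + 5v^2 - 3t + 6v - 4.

-277/40

∂f/∂t = 4t - 3 = 0 and ∂f/∂v = 10v + 6 = 0, so (t, v) = (3/4, -3/5).
The Hessian has f_{tt} = 4, f_{vv} = 10, f_{tv} = 0, giving D = 40 > 0 with f_{tt} > 0, so the point is a local minimum.
f(3/4, -3/5) = -277/40.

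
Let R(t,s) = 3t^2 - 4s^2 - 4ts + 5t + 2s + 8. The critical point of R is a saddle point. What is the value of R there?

∂R/∂t = 6t - 4s + 5 = 0 and ∂R/∂s = -4t - 8s + 2 = 0, so (t, s) = (-1/2, 1/2).
The Hessian has R_{tt} = 6, R_{ss} = -8, R_{ts} = -4, giving D = -64 < 0, so the point is a saddle point.
R(-1/2, 1/2) = 29/4.

29/4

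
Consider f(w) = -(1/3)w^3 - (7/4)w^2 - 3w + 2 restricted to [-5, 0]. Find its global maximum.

f'(w) = -w^2 - (7/2)w - 3, which vanishes at w = -2 and w = -3/2.
Evaluating at the critical points and endpoints: f(-5) = 179/12, f(-2) = 11/3, f(-3/2) = 59/16, f(0) = 2.
Hence the absolute maximum is 179/12 at w = -5.

179/12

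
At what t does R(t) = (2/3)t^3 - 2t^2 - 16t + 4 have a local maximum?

R'(t) = 2t^2 - 4t - 16 = 0 at t = -2, 4.
Second-derivative test with R''(t) = 4t - 4: R''(-2) = -12 < 0 ⇒ local maximum; R''(4) = 12 > 0 ⇒ local minimum.
The local maximum is R(-2) = 68/3.

-2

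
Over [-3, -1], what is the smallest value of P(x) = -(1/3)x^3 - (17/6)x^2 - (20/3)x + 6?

P'(x) = -x^2 - (17/3)x - 20/3, whose only zero in [-3, -1] is x = -5/3.
Evaluating at the critical points and endpoints: P(-3) = 19/2; P(-5/3) = 1747/162; P(-1) = 61/6.
The minimum over the interval is 19/2, attained at x = -3.

19/2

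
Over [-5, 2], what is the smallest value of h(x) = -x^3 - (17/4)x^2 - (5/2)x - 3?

The derivative is -3x^2 - (17/2)x - 5/2, which vanishes at x = -5/2 and x = -1/3.
Candidates: h(-5) = 113/4; h(-5/2) = -123/16; h(-1/3) = -281/108; h(2) = -33.
So the minimum is h(2) = -33.

-33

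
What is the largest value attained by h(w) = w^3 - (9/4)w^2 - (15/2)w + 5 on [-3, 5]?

145/4

h'(w) = 3w^2 - (9/2)w - 15/2, which vanishes at w = -1 and w = 5/2.
Compare values at every candidate in [-3, 5]: h(-3) = -79/4; h(-1) = 37/4; h(5/2) = -195/16; h(5) = 145/4.
The maximum over the interval is 145/4, attained at w = 5.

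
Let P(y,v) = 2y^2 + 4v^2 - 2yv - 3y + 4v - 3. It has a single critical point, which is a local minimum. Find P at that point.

-32/7

∂P/∂y = 4y - 2v - 3 = 0 and ∂P/∂v = -2y + 8v + 4 = 0, so (y, v) = (4/7, -5/14).
The Hessian has P_{yy} = 4, P_{vv} = 8, P_{yv} = -2, giving D = 28 > 0 with P_{yy} > 0, so the point is a local minimum.
P(4/7, -5/14) = -32/7.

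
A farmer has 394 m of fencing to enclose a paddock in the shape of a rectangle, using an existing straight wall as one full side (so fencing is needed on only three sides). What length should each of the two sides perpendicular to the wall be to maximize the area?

Let the sides perpendicular to the wall have length x and the parallel side y, so 2x + y = 394 and the area is A = xy = x(394 − 2x).
A'(x) = 394 − 4x = 0 gives x = 197/2, and A''(x) = −4 < 0 confirms a maximum.
Then y = 394 − 2·197/2 = 197 and A = 38809/2.

197/2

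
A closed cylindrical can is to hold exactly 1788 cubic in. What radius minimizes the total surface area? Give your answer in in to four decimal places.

6.5775

With radius r and height h, πr²h = 1788 so h = 1788/(πr²), and S(r) = 2πr² + 2πrh = 2πr² + 2·1788/r.
S'(r) = 4πr − 2·1788/r² = 0 ⇒ r³ = 1788/(2π), so r ≈ 6.5775 and h = 2r ≈ 13.1551.
S''(r) = 4π + 4·1788/r³ > 0, so this is the minimum; S ≈ 815.5042.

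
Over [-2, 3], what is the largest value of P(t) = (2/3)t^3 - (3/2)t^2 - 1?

7/2

Differentiating, P'(t) = 2t^2 - 3t; which vanishes at t = 0 and t = 3/2.
Evaluating at the critical points and endpoints: P(-2) = -37/3, P(0) = -1, P(3/2) = -17/8, P(3) = 7/2.
So the maximum is P(3) = 7/2.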